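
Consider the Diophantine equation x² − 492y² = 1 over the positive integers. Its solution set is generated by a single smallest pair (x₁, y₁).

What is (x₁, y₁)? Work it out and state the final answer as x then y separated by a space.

29767 1342

d=492: √d = [22; 5,1,1,10,1,1,5,44] (ℓ=8, even), read p_7/q_7
step 0: (22, 1)  from 22·(1,0) + (0,1)
…
step 6: (5390, 243)  from 1·(2817,127) + (2573,116)
step 7: (29767, 1342)  from 5·(5390,243) + (2817,127)
→ (29767, 1342).  Check: 29767²=886074289, 492·1342²=886074288, difference 1.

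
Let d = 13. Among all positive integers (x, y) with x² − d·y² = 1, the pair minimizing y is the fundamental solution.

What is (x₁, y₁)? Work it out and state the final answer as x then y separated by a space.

649 180

√13 = [3; 1,1,1,1,6, …], period ℓ=5 (odd) → k=9
a_0=3:  p_0=3·1+0=3,  q_0=3·0+1=1
…
a_5=6:  p_5=6·18+11=119,  q_5=6·5+3=33
…
a_8=1:  p_8=1·256+137=393,  q_8=1·71+38=109
a_9=1:  p_9=1·393+256=649,  q_9=1·109+71=180
→ (649, 180).  Check: 649²=421201, 13·180²=421200, difference 1.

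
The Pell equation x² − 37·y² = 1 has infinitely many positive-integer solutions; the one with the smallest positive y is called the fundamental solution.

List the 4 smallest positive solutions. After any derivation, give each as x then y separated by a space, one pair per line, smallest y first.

73 12
10657 1752
1555849 255780
227143297 37342128

√37 → a₀=6, period (12); ℓ=1 odd so k=1
i=0: a=6 ⇒ p=6, q=1
i=1: a=12 ⇒ p=73, q=12
→ (73, 12).  Check: 73²=5329, 37·12²=5328, difference 1.
(73+12√37)^2 = 10657 + 1752√37
(73+12√37)^3 = 1555849 + 255780√37
(73+12√37)^4 = 227143297 + 37342128√37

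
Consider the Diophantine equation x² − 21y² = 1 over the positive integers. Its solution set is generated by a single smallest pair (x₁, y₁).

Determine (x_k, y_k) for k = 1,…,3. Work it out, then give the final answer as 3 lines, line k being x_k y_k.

d=21: √d = [4; 1,1,2,1,1,8] (ℓ=6, even), read p_5/q_5
a_0=4:  p_0=4·1+0=4,  q_0=4·0+1=1
a_1=1:  p_1=1·4+1=5,  q_1=1·1+0=1
…
a_4=1:  p_4=1·23+9=32,  q_4=1·5+2=7
a_5=1:  p_5=1·32+23=55,  q_5=1·7+5=12
→ (55, 12).  Check: 55²=3025, 21·12²=3024, difference 1.
(x_2, y_2) = (55·55 + 21·12·12, 55·12 + 12·55) = (6049, 1320)
(x_3, y_3) = (55·6049 + 21·12·1320, 55·1320 + 12·6049) = (665335, 145188)

55 12
6049 1320
665335 145188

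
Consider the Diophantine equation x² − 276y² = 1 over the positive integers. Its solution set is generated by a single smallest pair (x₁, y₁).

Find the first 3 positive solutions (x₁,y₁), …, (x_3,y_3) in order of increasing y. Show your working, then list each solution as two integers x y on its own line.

7775 468
120901249 7277400
1880014414175 113163569532

√276 → a₀=16, period (1,1,1,1,2,2,2,1,1,1,1,32); ℓ=12 even so k=11
step 0: (16, 1)  from 16·(1,0) + (0,1)
step 1: (17, 1)  from 1·(16,1) + (1,0)
…
step 3: (50, 3)  from 1·(33,2) + (17,1)
step 4: (83, 5)  from 1·(50,3) + (33,2)
step 5: (216, 13)  from 2·(83,5) + (50,3)
step 6: (515, 31)  from 2·(216,13) + (83,5)
…
step 8: (1761, 106)  from 1·(1246,75) + (515,31)
step 9: (3007, 181)  from 1·(1761,106) + (1246,75)
step 10: (4768, 287)  from 1·(3007,181) + (1761,106)
step 11: (7775, 468)  from 1·(4768,287) + (3007,181)
→ (7775, 468).  Check: 7775²=60450625, 276·468²=60450624, difference 1.
k=2:  x_2 = 7775·7775+276·468·468 = 120901249,  y_2 = 7775·468+468·7775 = 7277400
k=3:  x_3 = 7775·120901249+276·468·7277400 = 1880014414175,  y_3 = 7775·7277400+468·120901249 = 113163569532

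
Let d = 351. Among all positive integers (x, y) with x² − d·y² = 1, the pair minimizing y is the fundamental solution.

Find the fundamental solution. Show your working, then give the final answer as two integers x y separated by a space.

62425 3332

d=351: √d = [18; 1,2,1,3,2,2,2,3,1,2,1,36] (ℓ=12, even), read p_11/q_11
i=0: a=18 ⇒ p=18, q=1
…
i=2: a=2 ⇒ p=56, q=3
i=3: a=1 ⇒ p=75, q=4
i=4: a=3 ⇒ p=281, q=15
i=5: a=2 ⇒ p=637, q=34
…
i=7: a=2 ⇒ p=3747, q=200
…
i=9: a=1 ⇒ p=16543, q=883
i=10: a=2 ⇒ p=45882, q=2449
i=11: a=1 ⇒ p=62425, q=3332
fundamental: x₁=62425, y₁=3332  (since 3896880625 − 351·11102224 = 1)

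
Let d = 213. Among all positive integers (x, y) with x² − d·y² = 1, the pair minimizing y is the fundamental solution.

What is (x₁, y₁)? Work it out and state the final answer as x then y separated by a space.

194399 13320

[14; 1,1,2,6,1,8,1,6,2,1,1,28] for √213; ℓ=12 ⇒ convergent index 11
i=0: a=14 ⇒ p=14, q=1
i=1: a=1 ⇒ p=15, q=1
…
i=5: a=1 ⇒ p=540, q=37
…
i=7: a=1 ⇒ p=5327, q=365
…
i=9: a=2 ⇒ p=78825, q=5401
i=10: a=1 ⇒ p=115574, q=7919
i=11: a=1 ⇒ p=194399, q=13320
→ (194399, 13320).  Check: 194399²=37790971201, 213·13320²=37790971200, difference 1.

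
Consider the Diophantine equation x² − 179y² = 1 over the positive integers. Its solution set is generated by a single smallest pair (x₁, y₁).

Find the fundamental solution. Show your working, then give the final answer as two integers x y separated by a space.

√179 → a₀=13, period (2,1,1,1,3,…,1,2,26); ℓ=14 even so k=13
a_0=13:  p_0=13·1+0=13,  q_0=13·0+1=1
a_1=2:  p_1=2·13+1=27,  q_1=2·1+0=2
a_2=1:  p_2=1·27+13=40,  q_2=1·2+1=3
a_3=1:  p_3=1·40+27=67,  q_3=1·3+2=5
a_4=1:  p_4=1·67+40=107,  q_4=1·5+3=8
a_5=3:  p_5=3·107+67=388,  q_5=3·8+5=29
a_6=5:  p_6=5·388+107=2047,  q_6=5·29+8=153
a_7=13:  p_7=13·2047+388=26999,  q_7=13·153+29=2018
a_8=5:  p_8=5·26999+2047=137042,  q_8=5·2018+153=10243
a_9=3:  p_9=3·137042+26999=438125,  q_9=3·10243+2018=32747
a_10=1:  p_10=1·438125+137042=575167,  q_10=1·32747+10243=42990
…
a_12=1:  p_12=1·1013292+575167=1588459,  q_12=1·75737+42990=118727
a_13=2:  p_13=2·1588459+1013292=4190210,  q_13=2·118727+75737=313191
→ (4190210, 313191).  Check: 4190210²=17557859844100, 179·313191²=17557859844099, difference 1.

4190210 313191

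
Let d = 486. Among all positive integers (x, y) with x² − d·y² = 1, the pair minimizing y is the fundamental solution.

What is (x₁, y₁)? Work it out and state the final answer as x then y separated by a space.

485 22

√486 → a₀=22, period (22,44); ℓ=2 even so k=1
k=0  a_k=22  p_k/q_k = 22/1
k=1  a_k=22  p_k/q_k = 485/22
→ (485, 22).  Check: 485²=235225, 486·22²=235224, difference 1.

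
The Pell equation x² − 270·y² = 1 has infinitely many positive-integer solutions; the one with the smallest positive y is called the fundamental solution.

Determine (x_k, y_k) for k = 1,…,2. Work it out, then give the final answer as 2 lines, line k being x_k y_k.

5291 322
55989361 3407404

d=270: √d = [16; 2,3,6,3,2,32] (ℓ=6, even), read p_5/q_5
i=0: a=16 ⇒ p=16, q=1
i=1: a=2 ⇒ p=33, q=2
i=2: a=3 ⇒ p=115, q=7
i=3: a=6 ⇒ p=723, q=44
i=4: a=3 ⇒ p=2284, q=139
i=5: a=2 ⇒ p=5291, q=322
fundamental: x₁=5291, y₁=322  (since 27994681 − 270·103684 = 1)
n=2: (5291,322)∘(5291,322) = (5291·5291+270·322·322, 5291·322+322·5291) = (55989361,3407404)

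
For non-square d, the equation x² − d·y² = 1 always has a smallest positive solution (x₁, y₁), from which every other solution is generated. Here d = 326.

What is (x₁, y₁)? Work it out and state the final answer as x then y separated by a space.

325 18

[18; 18,36] for √326; ℓ=2 ⇒ convergent index 1
i=0: a=18 ⇒ p=18, q=1
i=1: a=18 ⇒ p=325, q=18
(x₁, y₁) = (325, 18);  325² − 326·18² = 1 ✓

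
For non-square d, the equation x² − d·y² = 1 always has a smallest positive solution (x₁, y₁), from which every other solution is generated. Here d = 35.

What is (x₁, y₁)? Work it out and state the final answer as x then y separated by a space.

√35 = [5; 1,10, …], period ℓ=2 (even) → k=1
a_0=5:  p_0=5·1+0=5,  q_0=5·0+1=1
a_1=1:  p_1=1·5+1=6,  q_1=1·1+0=1
→ (6, 1).  Check: 6²=36, 35·1²=35, difference 1.

6 1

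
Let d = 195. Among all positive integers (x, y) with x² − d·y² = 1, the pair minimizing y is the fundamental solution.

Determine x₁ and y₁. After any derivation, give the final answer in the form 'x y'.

√195 = [13; 1,26, …], period ℓ=2 (even) → k=1
step 0: (13, 1)  from 13·(1,0) + (0,1)
step 1: (14, 1)  from 1·(13,1) + (1,0)
fundamental: x₁=14, y₁=1  (since 196 − 195·1 = 1)

14 1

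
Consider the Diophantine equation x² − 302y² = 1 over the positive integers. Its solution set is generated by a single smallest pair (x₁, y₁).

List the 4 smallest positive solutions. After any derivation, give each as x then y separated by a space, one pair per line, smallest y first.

d=302: √d = [17; 2,1,1,1,4,…,1,2,34] (ℓ=16, even), read p_15/q_15
k=0  a_k=17  p_k/q_k = 17/1
k=1  a_k=2  p_k/q_k = 35/2
…
k=3  a_k=1  p_k/q_k = 87/5
k=4  a_k=1  p_k/q_k = 139/8
k=5  a_k=4  p_k/q_k = 643/37
…
k=7  a_k=1  p_k/q_k = 2068/119
k=8  a_k=16  p_k/q_k = 34513/1986
…
k=10  a_k=2  p_k/q_k = 107675/6196
k=11  a_k=4  p_k/q_k = 467281/26889
k=12  a_k=1  p_k/q_k = 574956/33085
k=13  a_k=1  p_k/q_k = 1042237/59974
k=14  a_k=1  p_k/q_k = 1617193/93059
k=15  a_k=2  p_k/q_k = 4276623/246092
→ (4276623, 246092).  Check: 4276623²=18289504284129, 302·246092²=18289504284128, difference 1.
(4276623+246092√302)^2 = 36579008568257 + 2104885414632√302
(4276623+246092√302)^3 = 312869258720405635599 + 18003602753159249380√302
(4276623+246092√302)^4 = 2676047735673238042056036097 + 153989243234046232237072848√302

4276623 246092
36579008568257 2104885414632
312869258720405635599 18003602753159249380
2676047735673238042056036097 153989243234046232237072848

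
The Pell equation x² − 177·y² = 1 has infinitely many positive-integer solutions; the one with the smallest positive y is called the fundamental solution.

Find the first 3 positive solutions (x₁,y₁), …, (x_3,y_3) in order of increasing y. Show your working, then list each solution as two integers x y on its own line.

[13; 3,3,2,8,2,3,3,26] for √177; ℓ=8 ⇒ convergent index 7
a_0=13:  p_0=13·1+0=13,  q_0=13·0+1=1
a_1=3:  p_1=3·13+1=40,  q_1=3·1+0=3
…
a_3=2:  p_3=2·133+40=306,  q_3=2·10+3=23
a_4=8:  p_4=8·306+133=2581,  q_4=8·23+10=194
a_5=2:  p_5=2·2581+306=5468,  q_5=2·194+23=411
a_6=3:  p_6=3·5468+2581=18985,  q_6=3·411+194=1427
a_7=3:  p_7=3·18985+5468=62423,  q_7=3·1427+411=4692
→ (62423, 4692).  Check: 62423²=3896630929, 177·4692²=3896630928, difference 1.
k=2:  x_2 = 62423·62423+177·4692·4692 = 7793261857,  y_2 = 62423·4692+4692·62423 = 585777432
k=3:  x_3 = 62423·7793261857+177·4692·585777432 = 972957569736599,  y_3 = 62423·585777432+4692·7793261857 = 73131969270780

62423 4692
7793261857 585777432
972957569736599 73131969270780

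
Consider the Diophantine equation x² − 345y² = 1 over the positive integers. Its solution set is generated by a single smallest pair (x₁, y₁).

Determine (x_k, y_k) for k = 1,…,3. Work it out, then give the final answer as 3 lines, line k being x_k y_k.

6761 364
91422241 4922008
1236211536041 66555391812

[18; 1,1,2,1,6,1,2,1,1,36] for √345; ℓ=10 ⇒ convergent index 9
step 0: (18, 1)  from 18·(1,0) + (0,1)
…
step 2: (37, 2)  from 1·(19,1) + (18,1)
…
step 4: (130, 7)  from 1·(93,5) + (37,2)
step 5: (873, 47)  from 6·(130,7) + (93,5)
step 6: (1003, 54)  from 1·(873,47) + (130,7)
…
step 8: (3882, 209)  from 1·(2879,155) + (1003,54)
step 9: (6761, 364)  from 1·(3882,209) + (2879,155)
(x₁, y₁) = (6761, 364);  6761² − 345·364² = 1 ✓
k=2:  x_2 = 6761·6761+345·364·364 = 91422241,  y_2 = 6761·364+364·6761 = 4922008
k=3:  x_3 = 6761·91422241+345·364·4922008 = 1236211536041,  y_3 = 6761·4922008+364·91422241 = 66555391812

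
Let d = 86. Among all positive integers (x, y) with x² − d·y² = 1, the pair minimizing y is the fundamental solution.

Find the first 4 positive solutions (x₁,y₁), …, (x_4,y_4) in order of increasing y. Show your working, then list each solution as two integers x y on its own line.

d=86: √d = [9; 3,1,1,1,8,1,1,1,3,18] (ℓ=10, even), read p_9/q_9
step 0: (9, 1)  from 9·(1,0) + (0,1)
step 1: (28, 3)  from 3·(9,1) + (1,0)
…
step 5: (881, 95)  from 8·(102,11) + (65,7)
step 6: (983, 106)  from 1·(881,95) + (102,11)
…
step 8: (2847, 307)  from 1·(1864,201) + (983,106)
step 9: (10405, 1122)  from 3·(2847,307) + (1864,201)
(x₁, y₁) = (10405, 1122);  10405² − 86·1122² = 1 ✓
(10405+1122√86)^2 = 216528049 + 23348820√86
(10405+1122√86)^3 = 4505948689285 + 485888943078√86
(10405+1122√86)^4 = 93768792007492801 + 10111348882104360√86

10405 1122
216528049 23348820
4505948689285 485888943078
93768792007492801 10111348882104360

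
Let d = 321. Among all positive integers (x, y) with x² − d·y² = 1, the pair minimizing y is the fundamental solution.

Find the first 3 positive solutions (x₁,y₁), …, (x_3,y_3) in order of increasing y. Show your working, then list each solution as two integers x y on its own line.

[17; 1,10,1,34] for √321; ℓ=4 ⇒ convergent index 3
a_0=17:  p_0=17·1+0=17,  q_0=17·0+1=1
a_1=1:  p_1=1·17+1=18,  q_1=1·1+0=1
a_2=10:  p_2=10·18+17=197,  q_2=10·1+1=11
a_3=1:  p_3=1·197+18=215,  q_3=1·11+1=12
(x₁, y₁) = (215, 12);  215² − 321·12² = 1 ✓
(x_2, y_2) = (215·215 + 321·12·12, 215·12 + 12·215) = (92449, 5160)
(x_3, y_3) = (215·92449 + 321·12·5160, 215·5160 + 12·92449) = (39752855, 2218788)

215 12
92449 5160
39752855 2218788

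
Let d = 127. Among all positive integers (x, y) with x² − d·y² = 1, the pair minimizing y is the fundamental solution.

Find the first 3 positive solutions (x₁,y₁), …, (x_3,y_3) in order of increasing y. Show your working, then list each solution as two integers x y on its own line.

d=127: √d = [11; 3,1,2,2,7,11,7,2,2,1,3,22] (ℓ=12, even), read p_11/q_11
k=0  a_k=11  p_k/q_k = 11/1
k=1  a_k=3  p_k/q_k = 34/3
k=2  a_k=1  p_k/q_k = 45/4
k=3  a_k=2  p_k/q_k = 124/11
k=4  a_k=2  p_k/q_k = 293/26
…
k=6  a_k=11  p_k/q_k = 24218/2149
k=7  a_k=7  p_k/q_k = 171701/15236
k=8  a_k=2  p_k/q_k = 367620/32621
…
k=10  a_k=1  p_k/q_k = 1274561/113099
k=11  a_k=3  p_k/q_k = 4730624/419775
(x₁, y₁) = (4730624, 419775);  4730624² − 127·419775² = 1 ✓
n=2: (4730624,419775)∘(4730624,419775) = (4730624·4730624+127·419775·419775, 4730624·419775+419775·4730624) = (44757606858751,3971595379200)
n=3: (44757606858751,3971595379200)∘(4730624,419775) = (4730624·44757606858751+127·419775·3971595379200, 4730624·3971595379200+419775·44757606858751) = (423462818377139450624,37576248838264821825)

4730624 419775
44757606858751 3971595379200
423462818377139450624 37576248838264821825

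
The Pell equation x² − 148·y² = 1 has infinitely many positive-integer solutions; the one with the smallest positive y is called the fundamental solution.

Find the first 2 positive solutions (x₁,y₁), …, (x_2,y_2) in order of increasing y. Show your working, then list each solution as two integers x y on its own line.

√148 → a₀=12, period (6,24); ℓ=2 even so k=1
k=0  a_k=12  p_k/q_k = 12/1
k=1  a_k=6  p_k/q_k = 73/6
→ (73, 6).  Check: 73²=5329, 148·6²=5328, difference 1.
k=2:  x_2 = 73·73+148·6·6 = 10657,  y_2 = 73·6+6·73 = 876

73 6
10657 876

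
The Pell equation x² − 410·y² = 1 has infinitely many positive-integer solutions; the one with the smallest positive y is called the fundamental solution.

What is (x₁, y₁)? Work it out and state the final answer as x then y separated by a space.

√410 → a₀=20, period (4,40); ℓ=2 even so k=1
step 0: (20, 1)  from 20·(1,0) + (0,1)
step 1: (81, 4)  from 4·(20,1) + (1,0)
(x₁, y₁) = (81, 4);  81² − 410·4² = 1 ✓

81 4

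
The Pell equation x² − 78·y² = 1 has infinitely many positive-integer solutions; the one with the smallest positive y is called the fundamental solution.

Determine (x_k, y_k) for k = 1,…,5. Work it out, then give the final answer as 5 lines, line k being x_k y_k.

53 6
5617 636
595349 67410
63101377 7144824
6688150613 757283934

√78 = [8; 1,4,1,16, …], period ℓ=4 (even) → k=3
step 0: (8, 1)  from 8·(1,0) + (0,1)
…
step 2: (44, 5)  from 4·(9,1) + (8,1)
step 3: (53, 6)  from 1·(44,5) + (9,1)
fundamental: x₁=53, y₁=6  (since 2809 − 78·36 = 1)
n=2: (53,6)∘(53,6) = (53·53+78·6·6, 53·6+6·53) = (5617,636)
n=3: (5617,636)∘(53,6) = (53·5617+78·6·636, 53·636+6·5617) = (595349,67410)
n=4: (595349,67410)∘(53,6) = (53·595349+78·6·67410, 53·67410+6·595349) = (63101377,7144824)
n=5: (63101377,7144824)∘(53,6) = (53·63101377+78·6·7144824, 53·7144824+6·63101377) = (6688150613,757283934)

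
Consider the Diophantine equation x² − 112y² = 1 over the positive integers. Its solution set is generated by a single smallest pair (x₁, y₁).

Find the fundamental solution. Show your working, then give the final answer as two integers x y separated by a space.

127 12

√112 = [10; 1,1,2,1,1,20, …], period ℓ=6 (even) → k=5
i=0: a=10 ⇒ p=10, q=1
…
i=4: a=1 ⇒ p=74, q=7
i=5: a=1 ⇒ p=127, q=12
fundamental: x₁=127, y₁=12  (since 16129 − 112·144 = 1)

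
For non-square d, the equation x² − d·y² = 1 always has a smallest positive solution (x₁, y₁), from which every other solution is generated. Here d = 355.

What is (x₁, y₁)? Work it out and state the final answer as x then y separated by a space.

[18; 1,5,3,3,1,6,1,3,3,5,1,36] for √355; ℓ=12 ⇒ convergent index 11
a_0=18:  p_0=18·1+0=18,  q_0=18·0+1=1
…
a_2=5:  p_2=5·19+18=113,  q_2=5·1+1=6
…
a_4=3:  p_4=3·358+113=1187,  q_4=3·19+6=63
a_5=1:  p_5=1·1187+358=1545,  q_5=1·63+19=82
…
a_10=5:  p_10=5·151391+46463=803418,  q_10=5·8035+2466=42641
a_11=1:  p_11=1·803418+151391=954809,  q_11=1·42641+8035=50676
→ (954809, 50676).  Check: 954809²=911660226481, 355·50676²=911660226480, difference 1.

954809 50676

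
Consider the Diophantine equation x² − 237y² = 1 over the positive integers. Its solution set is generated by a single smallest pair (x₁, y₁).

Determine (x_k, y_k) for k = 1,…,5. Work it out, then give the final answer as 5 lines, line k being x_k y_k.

228151 14820
104105757601 6762395640
47503665404623351 3085694655308460
21676017531356338550401 1408008642599798519280
9890810151545456327820453751 642477159632487569289194100

d=237: √d = [15; 2,1,1,7,10,7,1,1,2,30] (ℓ=10, even), read p_9/q_9
a_0=15:  p_0=15·1+0=15,  q_0=15·0+1=1
…
a_5=10:  p_5=10·585+77=5927,  q_5=10·38+5=385
…
a_8=1:  p_8=1·48001+42074=90075,  q_8=1·3118+2733=5851
a_9=2:  p_9=2·90075+48001=228151,  q_9=2·5851+3118=14820
→ (228151, 14820).  Check: 228151²=52052878801, 237·14820²=52052878800, difference 1.
(228151+14820√237)^2 = 104105757601 + 6762395640√237
(228151+14820√237)^3 = 47503665404623351 + 3085694655308460√237
(228151+14820√237)^4 = 21676017531356338550401 + 1408008642599798519280√237
(228151+14820√237)^5 = 9890810151545456327820453751 + 642477159632487569289194100√237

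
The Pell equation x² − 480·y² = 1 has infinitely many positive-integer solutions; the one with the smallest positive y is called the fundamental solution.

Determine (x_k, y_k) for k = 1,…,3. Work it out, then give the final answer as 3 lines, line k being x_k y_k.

241 11
116161 5302
55989361 2555553

√480 = [21; 1,9,1,42, …], period ℓ=4 (even) → k=3
k=0  a_k=21  p_k/q_k = 21/1
k=1  a_k=1  p_k/q_k = 22/1
k=2  a_k=9  p_k/q_k = 219/10
k=3  a_k=1  p_k/q_k = 241/11
fundamental: x₁=241, y₁=11  (since 58081 − 480·121 = 1)
n=2: (241,11)∘(241,11) = (241·241+480·11·11, 241·11+11·241) = (116161,5302)
n=3: (116161,5302)∘(241,11) = (241·116161+480·11·5302, 241·5302+11·116161) = (55989361,2555553)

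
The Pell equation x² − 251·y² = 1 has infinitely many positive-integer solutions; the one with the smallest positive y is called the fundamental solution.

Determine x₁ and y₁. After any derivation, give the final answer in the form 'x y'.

3674890 231957

[15; 1,5,2,1,2,…,5,1,30] for √251; ℓ=14 ⇒ convergent index 13
k=0  a_k=15  p_k/q_k = 15/1
…
k=7  a_k=15  p_k/q_k = 29563/1866
…
k=11  a_k=2  p_k/q_k = 577033/36422
k=12  a_k=5  p_k/q_k = 3097857/195535
k=13  a_k=1  p_k/q_k = 3674890/231957
(x₁, y₁) = (3674890, 231957);  3674890² − 251·231957² = 1 ✓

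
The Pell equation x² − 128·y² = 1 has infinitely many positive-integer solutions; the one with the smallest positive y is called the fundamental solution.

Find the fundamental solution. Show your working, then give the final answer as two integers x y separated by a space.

[11; 3,5,3,22] for √128; ℓ=4 ⇒ convergent index 3
a_0=11:  p_0=11·1+0=11,  q_0=11·0+1=1
…
a_2=5:  p_2=5·34+11=181,  q_2=5·3+1=16
a_3=3:  p_3=3·181+34=577,  q_3=3·16+3=51
(x₁, y₁) = (577, 51);  577² − 128·51² = 1 ✓

577 51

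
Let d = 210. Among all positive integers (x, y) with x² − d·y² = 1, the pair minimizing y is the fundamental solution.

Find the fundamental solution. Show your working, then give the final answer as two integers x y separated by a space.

29 2

[14; 2,28] for √210; ℓ=2 ⇒ convergent index 1
k=0  a_k=14  p_k/q_k = 14/1
k=1  a_k=2  p_k/q_k = 29/2
fundamental: x₁=29, y₁=2  (since 841 − 210·4 = 1)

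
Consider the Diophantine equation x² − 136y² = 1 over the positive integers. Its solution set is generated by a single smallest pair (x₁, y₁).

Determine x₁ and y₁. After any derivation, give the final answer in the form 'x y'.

35 3

d=136: √d = [11; 1,1,1,22] (ℓ=4, even), read p_3/q_3
a_0=11:  p_0=11·1+0=11,  q_0=11·0+1=1
…
a_2=1:  p_2=1·12+11=23,  q_2=1·1+1=2
a_3=1:  p_3=1·23+12=35,  q_3=1·2+1=3
(x₁, y₁) = (35, 3);  35² − 136·3² = 1 ✓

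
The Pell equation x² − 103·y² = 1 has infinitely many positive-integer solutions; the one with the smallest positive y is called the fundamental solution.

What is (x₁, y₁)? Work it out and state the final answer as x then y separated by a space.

√103 = [10; 6,1,2,1,1,9,1,1,2,1,6,20, …], period ℓ=12 (even) → k=11
step 0: (10, 1)  from 10·(1,0) + (0,1)
step 1: (61, 6)  from 6·(10,1) + (1,0)
step 2: (71, 7)  from 1·(61,6) + (10,1)
step 3: (203, 20)  from 2·(71,7) + (61,6)
…
step 5: (477, 47)  from 1·(274,27) + (203,20)
step 6: (4567, 450)  from 9·(477,47) + (274,27)
step 7: (5044, 497)  from 1·(4567,450) + (477,47)
step 8: (9611, 947)  from 1·(5044,497) + (4567,450)
step 9: (24266, 2391)  from 2·(9611,947) + (5044,497)
step 10: (33877, 3338)  from 1·(24266,2391) + (9611,947)
step 11: (227528, 22419)  from 6·(33877,3338) + (24266,2391)
→ (227528, 22419).  Check: 227528²=51768990784, 103·22419²=51768990783, difference 1.

227528 22419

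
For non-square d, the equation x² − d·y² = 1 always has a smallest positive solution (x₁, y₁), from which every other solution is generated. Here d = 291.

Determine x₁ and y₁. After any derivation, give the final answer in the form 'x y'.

√291 = [17; 17,34, …], period ℓ=2 (even) → k=1
step 0: (17, 1)  from 17·(1,0) + (0,1)
step 1: (290, 17)  from 17·(17,1) + (1,0)
(x₁, y₁) = (290, 17);  290² − 291·17² = 1 ✓

290 17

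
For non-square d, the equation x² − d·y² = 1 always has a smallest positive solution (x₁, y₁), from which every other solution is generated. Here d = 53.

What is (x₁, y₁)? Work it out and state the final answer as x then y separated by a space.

d=53: √d = [7; 3,1,1,3,14] (ℓ=5, odd), read p_9/q_9
a_0=7:  p_0=7·1+0=7,  q_0=7·0+1=1
a_1=3:  p_1=3·7+1=22,  q_1=3·1+0=3
a_2=1:  p_2=1·22+7=29,  q_2=1·3+1=4
a_3=1:  p_3=1·29+22=51,  q_3=1·4+3=7
a_4=3:  p_4=3·51+29=182,  q_4=3·7+4=25
a_5=14:  p_5=14·182+51=2599,  q_5=14·25+7=357
a_6=3:  p_6=3·2599+182=7979,  q_6=3·357+25=1096
a_7=1:  p_7=1·7979+2599=10578,  q_7=1·1096+357=1453
a_8=1:  p_8=1·10578+7979=18557,  q_8=1·1453+1096=2549
a_9=3:  p_9=3·18557+10578=66249,  q_9=3·2549+1453=9100
fundamental: x₁=66249, y₁=9100  (since 4388930001 − 53·82810000 = 1)

66249 9100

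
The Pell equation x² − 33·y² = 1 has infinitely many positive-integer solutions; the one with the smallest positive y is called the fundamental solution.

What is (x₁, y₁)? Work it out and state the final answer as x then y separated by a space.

23 4

√33 → a₀=5, period (1,2,1,10); ℓ=4 even so k=3
a_0=5:  p_0=5·1+0=5,  q_0=5·0+1=1
a_1=1:  p_1=1·5+1=6,  q_1=1·1+0=1
a_2=2:  p_2=2·6+5=17,  q_2=2·1+1=3
a_3=1:  p_3=1·17+6=23,  q_3=1·3+1=4
fundamental: x₁=23, y₁=4  (since 529 − 33·16 = 1)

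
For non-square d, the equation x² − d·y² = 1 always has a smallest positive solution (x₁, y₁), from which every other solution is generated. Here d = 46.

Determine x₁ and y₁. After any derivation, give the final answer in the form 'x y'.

24335 3588

[6; 1,3,1,1,2,6,2,1,1,3,1,12] for √46; ℓ=12 ⇒ convergent index 11
k=0  a_k=6  p_k/q_k = 6/1
k=1  a_k=1  p_k/q_k = 7/1
k=2  a_k=3  p_k/q_k = 27/4
…
k=6  a_k=6  p_k/q_k = 997/147
…
k=8  a_k=1  p_k/q_k = 3147/464
k=9  a_k=1  p_k/q_k = 5297/781
k=10  a_k=3  p_k/q_k = 19038/2807
k=11  a_k=1  p_k/q_k = 24335/3588
(x₁, y₁) = (24335, 3588);  24335² − 46·3588² = 1 ✓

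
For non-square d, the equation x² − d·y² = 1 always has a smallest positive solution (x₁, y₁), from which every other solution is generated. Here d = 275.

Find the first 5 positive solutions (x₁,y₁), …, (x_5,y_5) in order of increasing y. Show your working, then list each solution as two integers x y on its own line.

199 12
79201 4776
31521799 1900836
12545596801 756527952
4993116004999 301096224060

√275 → a₀=16, period (1,1,2,1,1,32); ℓ=6 even so k=5
i=0: a=16 ⇒ p=16, q=1
…
i=4: a=1 ⇒ p=116, q=7
i=5: a=1 ⇒ p=199, q=12
fundamental: x₁=199, y₁=12  (since 39601 − 275·144 = 1)
(x_2, y_2) = (199·199 + 275·12·12, 199·12 + 12·199) = (79201, 4776)
(x_3, y_3) = (199·79201 + 275·12·4776, 199·4776 + 12·79201) = (31521799, 1900836)
(x_4, y_4) = (199·31521799 + 275·12·1900836, 199·1900836 + 12·31521799) = (12545596801, 756527952)
(x_5, y_5) = (199·12545596801 + 275·12·756527952, 199·756527952 + 12·12545596801) = (4993116004999, 301096224060)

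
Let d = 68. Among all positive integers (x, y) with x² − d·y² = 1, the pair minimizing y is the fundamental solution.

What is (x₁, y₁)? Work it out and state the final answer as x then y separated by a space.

33 4

[8; 4,16] for √68; ℓ=2 ⇒ convergent index 1
i=0: a=8 ⇒ p=8, q=1
i=1: a=4 ⇒ p=33, q=4
→ (33, 4).  Check: 33²=1089, 68·4²=1088, difference 1.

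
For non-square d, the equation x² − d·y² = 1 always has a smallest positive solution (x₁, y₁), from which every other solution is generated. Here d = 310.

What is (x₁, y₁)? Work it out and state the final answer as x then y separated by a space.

848719 48204

d=310: √d = [17; 1,1,1,1,5,…,1,1,34] (ℓ=16, even), read p_15/q_15
i=0: a=17 ⇒ p=17, q=1
…
i=3: a=1 ⇒ p=53, q=3
i=4: a=1 ⇒ p=88, q=5
i=5: a=5 ⇒ p=493, q=28
i=6: a=3 ⇒ p=1567, q=89
…
i=8: a=2 ⇒ p=5687, q=323
…
i=10: a=3 ⇒ p=28928, q=1643
…
i=12: a=1 ⇒ p=181315, q=10298
i=13: a=1 ⇒ p=333702, q=18953
i=14: a=1 ⇒ p=515017, q=29251
i=15: a=1 ⇒ p=848719, q=48204
→ (848719, 48204).  Check: 848719²=720323940961, 310·48204²=720323940960, difference 1.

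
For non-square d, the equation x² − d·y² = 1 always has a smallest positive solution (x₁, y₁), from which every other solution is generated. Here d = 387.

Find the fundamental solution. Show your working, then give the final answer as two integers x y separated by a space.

d=387: √d = [19; 1,2,19,2,1,38] (ℓ=6, even), read p_5/q_5
i=0: a=19 ⇒ p=19, q=1
i=1: a=1 ⇒ p=20, q=1
…
i=3: a=19 ⇒ p=1141, q=58
i=4: a=2 ⇒ p=2341, q=119
i=5: a=1 ⇒ p=3482, q=177
(x₁, y₁) = (3482, 177);  3482² − 387·177² = 1 ✓

3482 177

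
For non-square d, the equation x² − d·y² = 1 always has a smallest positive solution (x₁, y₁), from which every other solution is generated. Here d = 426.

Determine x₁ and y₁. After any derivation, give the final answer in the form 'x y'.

88751 4300

[20; 1,1,1,3,2,6,2,3,1,1,1,40] for √426; ℓ=12 ⇒ convergent index 11
i=0: a=20 ⇒ p=20, q=1
i=1: a=1 ⇒ p=21, q=1
i=2: a=1 ⇒ p=41, q=2
…
i=4: a=3 ⇒ p=227, q=11
…
i=9: a=1 ⇒ p=31971, q=1549
i=10: a=1 ⇒ p=56780, q=2751
i=11: a=1 ⇒ p=88751, q=4300
→ (88751, 4300).  Check: 88751²=7876740001, 426·4300²=7876740000, difference 1.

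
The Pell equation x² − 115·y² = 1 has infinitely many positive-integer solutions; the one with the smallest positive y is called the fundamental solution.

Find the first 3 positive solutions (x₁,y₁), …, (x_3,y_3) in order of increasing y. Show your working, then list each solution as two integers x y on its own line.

1126 105
2535751 236460
5710510126 532507815

d=115: √d = [10; 1,2,1,1,1,1,1,2,1,20] (ℓ=10, even), read p_9/q_9
a_0=10:  p_0=10·1+0=10,  q_0=10·0+1=1
a_1=1:  p_1=1·10+1=11,  q_1=1·1+0=1
a_2=2:  p_2=2·11+10=32,  q_2=2·1+1=3
a_3=1:  p_3=1·32+11=43,  q_3=1·3+1=4
a_4=1:  p_4=1·43+32=75,  q_4=1·4+3=7
a_5=1:  p_5=1·75+43=118,  q_5=1·7+4=11
…
a_7=1:  p_7=1·193+118=311,  q_7=1·18+11=29
a_8=2:  p_8=2·311+193=815,  q_8=2·29+18=76
a_9=1:  p_9=1·815+311=1126,  q_9=1·76+29=105
(x₁, y₁) = (1126, 105);  1126² − 115·105² = 1 ✓
(x_2, y_2) = (1126·1126 + 115·105·105, 1126·105 + 105·1126) = (2535751, 236460)
(x_3, y_3) = (1126·2535751 + 115·105·236460, 1126·236460 + 105·2535751) = (5710510126, 532507815)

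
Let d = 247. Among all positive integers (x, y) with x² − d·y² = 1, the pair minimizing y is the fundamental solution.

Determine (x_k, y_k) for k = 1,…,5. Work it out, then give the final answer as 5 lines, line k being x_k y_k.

√247 → a₀=15, period (1,2,1,1,9,1,9,1,1,2,1,30); ℓ=12 even so k=11
k=0  a_k=15  p_k/q_k = 15/1
…
k=2  a_k=2  p_k/q_k = 47/3
k=3  a_k=1  p_k/q_k = 63/4
…
k=7  a_k=9  p_k/q_k = 11520/733
…
k=10  a_k=2  p_k/q_k = 61089/3887
k=11  a_k=1  p_k/q_k = 85292/5427
(x₁, y₁) = (85292, 5427);  85292² − 247·5427² = 1 ✓
k=2:  x_2 = 85292·85292+247·5427·5427 = 14549450527,  y_2 = 85292·5427+5427·85292 = 925759368
k=3:  x_3 = 85292·14549450527+247·5427·925759368 = 2481903468612476,  y_3 = 85292·925759368+5427·14549450527 = 157919736025485
k=4:  x_4 = 85292·2481903468612476+247·5427·157919736025485 = 423373021275241155457,  y_4 = 85292·157919736025485+5427·2481903468612476 = 26938580249245573872
k=5:  x_5 = 85292·423373021275241155457+247·5427·26938580249245573872 = 72220663458733833793864412,  y_5 = 85292·26938580249245573872+5427·423373021275241155457 = 4595290773079387237355763

85292 5427
14549450527 925759368
2481903468612476 157919736025485
423373021275241155457 26938580249245573872
72220663458733833793864412 4595290773079387237355763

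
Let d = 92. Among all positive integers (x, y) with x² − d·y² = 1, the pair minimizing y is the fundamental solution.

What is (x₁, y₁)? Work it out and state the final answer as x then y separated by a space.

[9; 1,1,2,4,2,1,1,18] for √92; ℓ=8 ⇒ convergent index 7
k=0  a_k=9  p_k/q_k = 9/1
…
k=2  a_k=1  p_k/q_k = 19/2
k=3  a_k=2  p_k/q_k = 48/5
k=4  a_k=4  p_k/q_k = 211/22
k=5  a_k=2  p_k/q_k = 470/49
k=6  a_k=1  p_k/q_k = 681/71
k=7  a_k=1  p_k/q_k = 1151/120
(x₁, y₁) = (1151, 120);  1151² − 92·120² = 1 ✓

1151 120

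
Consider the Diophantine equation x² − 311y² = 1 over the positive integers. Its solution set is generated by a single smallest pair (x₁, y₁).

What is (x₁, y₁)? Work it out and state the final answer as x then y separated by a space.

√311 → a₀=17, period (1,1,1,2,1,…,1,1,34); ℓ=16 even so k=15
k=0  a_k=17  p_k/q_k = 17/1
…
k=2  a_k=1  p_k/q_k = 35/2
…
k=6  a_k=6  p_k/q_k = 1305/74
k=7  a_k=3  p_k/q_k = 4109/233
k=8  a_k=17  p_k/q_k = 71158/4035
…
k=10  a_k=6  p_k/q_k = 1376656/78063
…
k=12  a_k=2  p_k/q_k = 4565134/258865
…
k=14  a_k=1  p_k/q_k = 10724507/608131
k=15  a_k=1  p_k/q_k = 16883880/957397
(x₁, y₁) = (16883880, 957397);  16883880² − 311·957397² = 1 ✓

16883880 957397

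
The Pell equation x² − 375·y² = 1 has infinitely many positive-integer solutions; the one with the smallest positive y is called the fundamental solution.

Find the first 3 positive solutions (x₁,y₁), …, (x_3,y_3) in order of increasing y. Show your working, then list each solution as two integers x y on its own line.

15124 781
457470751 23623688
13837575261124 714569313843

d=375: √d = [19; 2,1,2,1,5,1,2,1,2,38] (ℓ=10, even), read p_9/q_9
step 0: (19, 1)  from 19·(1,0) + (0,1)
…
step 4: (213, 11)  from 1·(155,8) + (58,3)
…
step 6: (1433, 74)  from 1·(1220,63) + (213,11)
step 7: (4086, 211)  from 2·(1433,74) + (1220,63)
step 8: (5519, 285)  from 1·(4086,211) + (1433,74)
step 9: (15124, 781)  from 2·(5519,285) + (4086,211)
(x₁, y₁) = (15124, 781);  15124² − 375·781² = 1 ✓
(15124+781√375)^2 = 457470751 + 23623688√375
(15124+781√375)^3 = 13837575261124 + 714569313843√375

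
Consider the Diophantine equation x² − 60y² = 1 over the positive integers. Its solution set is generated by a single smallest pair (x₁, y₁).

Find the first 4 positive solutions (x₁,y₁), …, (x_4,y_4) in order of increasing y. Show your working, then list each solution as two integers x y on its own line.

31 4
1921 248
119071 15372
7380481 952816

d=60: √d = [7; 1,2,1,14] (ℓ=4, even), read p_3/q_3
step 0: (7, 1)  from 7·(1,0) + (0,1)
step 1: (8, 1)  from 1·(7,1) + (1,0)
step 2: (23, 3)  from 2·(8,1) + (7,1)
step 3: (31, 4)  from 1·(23,3) + (8,1)
→ (31, 4).  Check: 31²=961, 60·4²=960, difference 1.
n=2: (31,4)∘(31,4) = (31·31+60·4·4, 31·4+4·31) = (1921,248)
n=3: (1921,248)∘(31,4) = (31·1921+60·4·248, 31·248+4·1921) = (119071,15372)
n=4: (119071,15372)∘(31,4) = (31·119071+60·4·15372, 31·15372+4·119071) = (7380481,952816)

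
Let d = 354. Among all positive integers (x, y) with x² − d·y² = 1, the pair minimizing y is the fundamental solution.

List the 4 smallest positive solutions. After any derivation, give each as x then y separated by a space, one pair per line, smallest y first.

258065 13716
133195088449 7079239080
68745981000924305 3653807666346684
35481863173873866451201 1885839750824434773840

√354 = [18; 1,4,2,2,18,2,2,4,1,36, …], period ℓ=10 (even) → k=9
i=0: a=18 ⇒ p=18, q=1
…
i=4: a=2 ⇒ p=508, q=27
…
i=7: a=2 ⇒ p=47771, q=2539
i=8: a=4 ⇒ p=210294, q=11177
i=9: a=1 ⇒ p=258065, q=13716
fundamental: x₁=258065, y₁=13716  (since 66597544225 − 354·188128656 = 1)
(258065+13716√354)^2 = 133195088449 + 7079239080√354
(258065+13716√354)^3 = 68745981000924305 + 3653807666346684√354
(258065+13716√354)^4 = 35481863173873866451201 + 1885839750824434773840√354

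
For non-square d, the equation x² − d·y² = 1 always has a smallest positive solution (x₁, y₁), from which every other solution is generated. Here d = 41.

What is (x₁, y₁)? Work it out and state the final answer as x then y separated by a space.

2049 320

[6; 2,2,12] for √41; ℓ=3 ⇒ convergent index 5
a_0=6:  p_0=6·1+0=6,  q_0=6·0+1=1
…
a_2=2:  p_2=2·13+6=32,  q_2=2·2+1=5
…
a_4=2:  p_4=2·397+32=826,  q_4=2·62+5=129
a_5=2:  p_5=2·826+397=2049,  q_5=2·129+62=320
fundamental: x₁=2049, y₁=320  (since 4198401 − 41·102400 = 1)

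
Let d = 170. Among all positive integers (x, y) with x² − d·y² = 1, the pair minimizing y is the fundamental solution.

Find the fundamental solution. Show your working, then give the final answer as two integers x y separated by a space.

339 26

√170 → a₀=13, period (26); ℓ=1 odd so k=1
step 0: (13, 1)  from 13·(1,0) + (0,1)
step 1: (339, 26)  from 26·(13,1) + (1,0)
fundamental: x₁=339, y₁=26  (since 114921 − 170·676 = 1)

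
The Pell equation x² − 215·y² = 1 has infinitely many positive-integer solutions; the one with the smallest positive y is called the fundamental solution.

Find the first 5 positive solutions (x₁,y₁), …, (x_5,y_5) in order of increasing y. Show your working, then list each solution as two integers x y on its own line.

[14; 1,1,1,28] for √215; ℓ=4 ⇒ convergent index 3
k=0  a_k=14  p_k/q_k = 14/1
k=1  a_k=1  p_k/q_k = 15/1
k=2  a_k=1  p_k/q_k = 29/2
k=3  a_k=1  p_k/q_k = 44/3
fundamental: x₁=44, y₁=3  (since 1936 − 215·9 = 1)
n=2: (44,3)∘(44,3) = (44·44+215·3·3, 44·3+3·44) = (3871,264)
n=3: (3871,264)∘(44,3) = (44·3871+215·3·264, 44·264+3·3871) = (340604,23229)
n=4: (340604,23229)∘(44,3) = (44·340604+215·3·23229, 44·23229+3·340604) = (29969281,2043888)
n=5: (29969281,2043888)∘(44,3) = (44·29969281+215·3·2043888, 44·2043888+3·29969281) = (2636956124,179838915)

44 3
3871 264
340604 23229
29969281 2043888
2636956124 179838915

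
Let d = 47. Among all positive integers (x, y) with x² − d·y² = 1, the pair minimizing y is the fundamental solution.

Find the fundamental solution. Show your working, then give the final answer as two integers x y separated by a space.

[6; 1,5,1,12] for √47; ℓ=4 ⇒ convergent index 3
i=0: a=6 ⇒ p=6, q=1
i=1: a=1 ⇒ p=7, q=1
i=2: a=5 ⇒ p=41, q=6
i=3: a=1 ⇒ p=48, q=7
(x₁, y₁) = (48, 7);  48² − 47·7² = 1 ✓

48 7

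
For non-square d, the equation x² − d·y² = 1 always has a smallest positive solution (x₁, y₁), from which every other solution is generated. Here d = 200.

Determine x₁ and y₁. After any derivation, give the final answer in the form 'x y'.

99 7

d=200: √d = [14; 7,28] (ℓ=2, even), read p_1/q_1
step 0: (14, 1)  from 14·(1,0) + (0,1)
step 1: (99, 7)  from 7·(14,1) + (1,0)
(x₁, y₁) = (99, 7);  99² − 200·7² = 1 ✓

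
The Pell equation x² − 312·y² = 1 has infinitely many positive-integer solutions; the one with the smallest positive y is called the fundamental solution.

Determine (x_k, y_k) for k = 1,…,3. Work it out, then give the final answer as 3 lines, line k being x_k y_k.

53 3
5617 318
595349 33705

d=312: √d = [17; 1,1,1,34] (ℓ=4, even), read p_3/q_3
step 0: (17, 1)  from 17·(1,0) + (0,1)
…
step 2: (35, 2)  from 1·(18,1) + (17,1)
step 3: (53, 3)  from 1·(35,2) + (18,1)
(x₁, y₁) = (53, 3);  53² − 312·3² = 1 ✓
k=2:  x_2 = 53·53+312·3·3 = 5617,  y_2 = 53·3+3·53 = 318
k=3:  x_3 = 53·5617+312·3·318 = 595349,  y_3 = 53·318+3·5617 = 33705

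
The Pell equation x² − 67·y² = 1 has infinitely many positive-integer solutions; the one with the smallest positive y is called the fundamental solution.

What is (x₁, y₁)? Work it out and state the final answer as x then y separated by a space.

√67 → a₀=8, period (5,2,1,1,7,1,1,2,5,16); ℓ=10 even so k=9
i=0: a=8 ⇒ p=8, q=1
i=1: a=5 ⇒ p=41, q=5
…
i=7: a=1 ⇒ p=3577, q=437
i=8: a=2 ⇒ p=9053, q=1106
i=9: a=5 ⇒ p=48842, q=5967
→ (48842, 5967).  Check: 48842²=2385540964, 67·5967²=2385540963, difference 1.

48842 5967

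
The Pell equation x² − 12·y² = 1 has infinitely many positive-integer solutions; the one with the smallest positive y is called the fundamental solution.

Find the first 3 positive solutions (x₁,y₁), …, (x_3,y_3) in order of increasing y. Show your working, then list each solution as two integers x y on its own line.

7 2
97 28
1351 390

√12 = [3; 2,6, …], period ℓ=2 (even) → k=1
step 0: (3, 1)  from 3·(1,0) + (0,1)
step 1: (7, 2)  from 2·(3,1) + (1,0)
(x₁, y₁) = (7, 2);  7² − 12·2² = 1 ✓
(7+2√12)^2 = 97 + 28√12
(7+2√12)^3 = 1351 + 390√12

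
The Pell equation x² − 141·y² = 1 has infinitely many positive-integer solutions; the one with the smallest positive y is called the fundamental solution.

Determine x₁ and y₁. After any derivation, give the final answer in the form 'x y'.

d=141: √d = [11; 1,6,1,22] (ℓ=4, even), read p_3/q_3
k=0  a_k=11  p_k/q_k = 11/1
k=1  a_k=1  p_k/q_k = 12/1
k=2  a_k=6  p_k/q_k = 83/7
k=3  a_k=1  p_k/q_k = 95/8
→ (95, 8).  Check: 95²=9025, 141·8²=9024, difference 1.

95 8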